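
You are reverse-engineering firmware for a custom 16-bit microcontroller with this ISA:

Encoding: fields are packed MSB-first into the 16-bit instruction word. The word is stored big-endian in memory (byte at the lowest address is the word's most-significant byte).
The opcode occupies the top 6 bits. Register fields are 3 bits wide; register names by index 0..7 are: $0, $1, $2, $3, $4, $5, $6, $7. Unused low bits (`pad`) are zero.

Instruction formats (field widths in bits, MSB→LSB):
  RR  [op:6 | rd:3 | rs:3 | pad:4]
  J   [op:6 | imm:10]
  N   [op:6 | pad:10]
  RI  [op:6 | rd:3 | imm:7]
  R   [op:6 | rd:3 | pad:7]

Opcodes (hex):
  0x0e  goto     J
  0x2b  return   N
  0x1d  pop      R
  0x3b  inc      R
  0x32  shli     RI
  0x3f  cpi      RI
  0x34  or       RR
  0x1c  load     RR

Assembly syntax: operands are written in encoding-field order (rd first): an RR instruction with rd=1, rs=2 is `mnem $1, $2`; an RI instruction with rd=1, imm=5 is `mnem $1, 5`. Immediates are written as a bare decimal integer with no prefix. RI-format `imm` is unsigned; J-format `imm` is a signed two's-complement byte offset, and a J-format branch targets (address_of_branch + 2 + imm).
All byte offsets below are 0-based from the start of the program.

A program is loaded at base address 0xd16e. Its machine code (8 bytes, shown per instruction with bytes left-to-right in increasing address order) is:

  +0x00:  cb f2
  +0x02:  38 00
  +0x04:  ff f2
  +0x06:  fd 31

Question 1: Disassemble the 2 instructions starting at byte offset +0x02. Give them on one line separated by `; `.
goto 0; cpi $7, 114

@+02  big-endian(38 00) = 0x3800
  top 6b → 0xe → goto [J]
  imm@[9:0]=0x0 ⇒ 0
@+04  big-endian(ff f2) = 0xfff2
  top 6b → 0x3f → cpi [RI]
  rd@[9:7]=0x7 ⇒ $7
  imm@[6:0]=0x72 ⇒ 114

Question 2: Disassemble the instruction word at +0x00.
shli $7, 114

+0x00: cb f2 ⇒ word 0xcbf2 (big)
  op=0xcbf2>>10=0x32 ⇒ shli (RI)
  rd@[9:7]=0x7 ⇒ $7
  imm@[6:0]=0x72 ⇒ 114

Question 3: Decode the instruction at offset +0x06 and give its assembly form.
[06] fd 31 → 0xfd31
  op=0xfd31>>10=0x3f ⇒ cpi (RI)
  rd@[9:7]=0x2 ⇒ $2
  imm@[6:0]=0x31 ⇒ 49

cpi $2, 49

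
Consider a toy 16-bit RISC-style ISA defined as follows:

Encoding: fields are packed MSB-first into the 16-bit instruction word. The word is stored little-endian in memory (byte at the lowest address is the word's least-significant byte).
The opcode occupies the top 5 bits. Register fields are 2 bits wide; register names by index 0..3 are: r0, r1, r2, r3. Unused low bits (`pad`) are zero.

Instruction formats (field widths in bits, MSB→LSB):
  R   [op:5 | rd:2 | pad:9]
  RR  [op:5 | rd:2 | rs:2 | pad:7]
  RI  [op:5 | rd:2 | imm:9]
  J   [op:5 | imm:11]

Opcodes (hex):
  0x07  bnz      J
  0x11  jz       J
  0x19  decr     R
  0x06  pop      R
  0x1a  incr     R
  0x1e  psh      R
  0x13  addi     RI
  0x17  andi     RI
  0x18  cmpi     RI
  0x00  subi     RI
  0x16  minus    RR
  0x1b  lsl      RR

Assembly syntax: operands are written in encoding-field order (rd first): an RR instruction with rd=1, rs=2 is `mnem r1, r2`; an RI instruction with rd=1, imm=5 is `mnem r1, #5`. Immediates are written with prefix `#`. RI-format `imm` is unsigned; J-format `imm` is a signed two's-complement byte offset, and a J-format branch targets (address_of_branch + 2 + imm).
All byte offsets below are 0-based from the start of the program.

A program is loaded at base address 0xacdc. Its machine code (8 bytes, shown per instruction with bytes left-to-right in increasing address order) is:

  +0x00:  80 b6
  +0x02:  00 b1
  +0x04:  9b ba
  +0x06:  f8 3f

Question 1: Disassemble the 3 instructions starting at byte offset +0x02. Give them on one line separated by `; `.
minus r0, r2; andi r1, #155; bnz #-8

[02] 00 b1 → 0xb100
  top 5b → 0x16 → minus [RR]
  rd@[10:9]=0x0 ⇒ r0
  rs@[8:7]=0x2 ⇒ r2
[04] 9b ba → 0xba9b
  top 5b → 0x17 → andi [RI]
  rd@[10:9]=0x1 ⇒ r1
  imm@[8:0]=0x9b ⇒ #155
[06] f8 3f → 0x3ff8
  top 5b → 0x7 → bnz [J]
  imm@[10:0]=0x7f8 (s11→-8) ⇒ #-8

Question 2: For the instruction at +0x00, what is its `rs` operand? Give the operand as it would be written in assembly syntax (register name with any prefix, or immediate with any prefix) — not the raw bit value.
r1

[00] 80 b6 → 0xb680
  opcode bits[15:11]=0x16: minus/RR
  rd: (w>>9)&0x3=0x3 → r3
  rs: (w>>7)&0x3=0x1 → r1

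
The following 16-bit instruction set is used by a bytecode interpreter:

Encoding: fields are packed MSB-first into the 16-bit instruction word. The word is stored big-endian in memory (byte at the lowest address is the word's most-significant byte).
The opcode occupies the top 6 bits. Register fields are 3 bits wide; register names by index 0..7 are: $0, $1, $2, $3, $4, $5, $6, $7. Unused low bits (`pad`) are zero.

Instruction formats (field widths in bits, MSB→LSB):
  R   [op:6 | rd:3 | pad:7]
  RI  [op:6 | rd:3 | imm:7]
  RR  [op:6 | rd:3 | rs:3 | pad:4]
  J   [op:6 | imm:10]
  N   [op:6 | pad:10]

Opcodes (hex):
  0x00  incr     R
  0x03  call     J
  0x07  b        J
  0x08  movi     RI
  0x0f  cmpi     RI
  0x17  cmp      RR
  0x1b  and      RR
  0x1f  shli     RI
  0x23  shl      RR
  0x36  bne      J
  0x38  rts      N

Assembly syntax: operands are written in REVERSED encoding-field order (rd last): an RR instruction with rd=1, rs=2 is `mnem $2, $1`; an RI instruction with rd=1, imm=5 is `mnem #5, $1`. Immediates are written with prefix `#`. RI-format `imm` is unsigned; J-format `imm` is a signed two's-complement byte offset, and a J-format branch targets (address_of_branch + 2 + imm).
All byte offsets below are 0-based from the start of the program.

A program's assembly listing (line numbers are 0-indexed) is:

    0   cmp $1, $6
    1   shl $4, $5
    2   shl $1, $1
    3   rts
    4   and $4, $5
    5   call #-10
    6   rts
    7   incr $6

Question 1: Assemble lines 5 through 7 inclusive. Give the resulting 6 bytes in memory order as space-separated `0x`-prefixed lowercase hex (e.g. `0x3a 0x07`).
0x0f 0xf6 0xe0 0x00 0x03 0x00

L5: call op=0x3:6|imm=-10:10 ⇒ 0x0ff6 ⇒ big 0f f6
L6: rts op=0x38:6|pad=0:10 ⇒ 0xe000 ⇒ big e0 00
L7: incr op=0x0:6|rd=6:3|pad=0:7 ⇒ 0x0300 ⇒ big 03 00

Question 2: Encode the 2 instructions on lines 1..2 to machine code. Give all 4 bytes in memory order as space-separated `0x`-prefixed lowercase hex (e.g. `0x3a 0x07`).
L1: shl op=0x23:6|rd=5:3|rs=4:3|pad=0:4 ⇒ 0x8ec0 ⇒ big 8e c0
L2: shl op=0x23:6|rd=1:3|rs=1:3|pad=0:4 ⇒ 0x8c90 ⇒ big 8c 90

0x8e 0xc0 0x8c 0x90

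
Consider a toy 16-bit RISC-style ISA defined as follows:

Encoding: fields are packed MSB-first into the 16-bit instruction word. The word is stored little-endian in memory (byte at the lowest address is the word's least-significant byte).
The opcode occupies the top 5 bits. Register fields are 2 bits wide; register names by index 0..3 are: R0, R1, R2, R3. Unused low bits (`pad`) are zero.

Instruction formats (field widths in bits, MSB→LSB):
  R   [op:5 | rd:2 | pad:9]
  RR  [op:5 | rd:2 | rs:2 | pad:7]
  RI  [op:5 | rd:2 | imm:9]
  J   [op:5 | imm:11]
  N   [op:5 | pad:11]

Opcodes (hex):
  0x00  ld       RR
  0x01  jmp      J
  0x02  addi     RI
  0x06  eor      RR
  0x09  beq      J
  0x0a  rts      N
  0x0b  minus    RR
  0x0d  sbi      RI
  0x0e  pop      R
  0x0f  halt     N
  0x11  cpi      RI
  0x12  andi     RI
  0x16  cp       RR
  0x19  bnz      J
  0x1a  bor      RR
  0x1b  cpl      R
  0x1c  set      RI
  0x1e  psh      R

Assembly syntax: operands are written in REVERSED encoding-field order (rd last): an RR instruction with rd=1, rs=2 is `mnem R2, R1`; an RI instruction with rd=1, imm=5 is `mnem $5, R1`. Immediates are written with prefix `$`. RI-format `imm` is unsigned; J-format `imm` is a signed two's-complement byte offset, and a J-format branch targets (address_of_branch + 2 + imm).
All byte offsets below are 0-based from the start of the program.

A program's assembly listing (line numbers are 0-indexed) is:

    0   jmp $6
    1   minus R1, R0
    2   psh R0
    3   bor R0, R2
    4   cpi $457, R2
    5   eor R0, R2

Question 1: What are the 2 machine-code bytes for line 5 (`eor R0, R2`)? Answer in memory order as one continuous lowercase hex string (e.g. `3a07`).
line 5 (eor): pack op=0x6:5|rd=2:2|rs=0:2|pad=0:7 = 0x3400; little→ 00 34

0034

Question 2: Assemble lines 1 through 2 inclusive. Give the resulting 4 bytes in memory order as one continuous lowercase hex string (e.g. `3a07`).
805800f0

L1: minus op=0xb:5|rd=0:2|rs=1:2|pad=0:7 ⇒ 0x5880 ⇒ little 80 58
L2: psh op=0x1e:5|rd=0:2|pad=0:9 ⇒ 0xf000 ⇒ little 00 f0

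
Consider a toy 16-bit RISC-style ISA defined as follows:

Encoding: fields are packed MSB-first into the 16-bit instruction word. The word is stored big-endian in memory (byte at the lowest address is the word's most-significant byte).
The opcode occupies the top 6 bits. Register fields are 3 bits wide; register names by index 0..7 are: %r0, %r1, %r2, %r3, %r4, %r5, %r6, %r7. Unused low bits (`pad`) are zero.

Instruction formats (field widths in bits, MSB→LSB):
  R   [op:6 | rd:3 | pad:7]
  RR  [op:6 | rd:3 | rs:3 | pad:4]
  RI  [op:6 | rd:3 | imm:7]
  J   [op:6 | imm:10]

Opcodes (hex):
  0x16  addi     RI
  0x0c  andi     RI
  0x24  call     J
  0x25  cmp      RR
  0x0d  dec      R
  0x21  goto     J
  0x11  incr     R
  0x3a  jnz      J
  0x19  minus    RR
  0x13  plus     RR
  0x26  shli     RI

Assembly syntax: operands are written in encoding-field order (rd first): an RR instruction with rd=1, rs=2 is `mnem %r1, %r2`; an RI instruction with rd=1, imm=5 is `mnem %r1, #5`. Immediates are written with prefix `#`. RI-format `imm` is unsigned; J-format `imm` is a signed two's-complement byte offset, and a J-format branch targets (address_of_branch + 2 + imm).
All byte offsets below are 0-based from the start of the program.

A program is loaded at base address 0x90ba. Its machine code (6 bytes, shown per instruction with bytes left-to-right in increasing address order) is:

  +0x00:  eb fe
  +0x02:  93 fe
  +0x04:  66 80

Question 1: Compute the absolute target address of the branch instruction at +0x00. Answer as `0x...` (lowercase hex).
[00] eb fe → 0xebfe
  top 6b → 0x3a → jnz [J]
  imm: (w>>0)&0x3ff=0x3fe (s10→-2) → #-2
  target = base 0x90ba + off 0x00 + 2 + imm -2 = 0x90ba

0x90ba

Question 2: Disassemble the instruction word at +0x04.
+0x04: 66 80 ⇒ word 0x6680 (big)
  op=0x6680>>10=0x19 ⇒ minus (RR)
  rd: (w>>7)&0x7=0x5 → %r5
  rs: (w>>4)&0x7=0x0 → %r0

minus %r5, %r0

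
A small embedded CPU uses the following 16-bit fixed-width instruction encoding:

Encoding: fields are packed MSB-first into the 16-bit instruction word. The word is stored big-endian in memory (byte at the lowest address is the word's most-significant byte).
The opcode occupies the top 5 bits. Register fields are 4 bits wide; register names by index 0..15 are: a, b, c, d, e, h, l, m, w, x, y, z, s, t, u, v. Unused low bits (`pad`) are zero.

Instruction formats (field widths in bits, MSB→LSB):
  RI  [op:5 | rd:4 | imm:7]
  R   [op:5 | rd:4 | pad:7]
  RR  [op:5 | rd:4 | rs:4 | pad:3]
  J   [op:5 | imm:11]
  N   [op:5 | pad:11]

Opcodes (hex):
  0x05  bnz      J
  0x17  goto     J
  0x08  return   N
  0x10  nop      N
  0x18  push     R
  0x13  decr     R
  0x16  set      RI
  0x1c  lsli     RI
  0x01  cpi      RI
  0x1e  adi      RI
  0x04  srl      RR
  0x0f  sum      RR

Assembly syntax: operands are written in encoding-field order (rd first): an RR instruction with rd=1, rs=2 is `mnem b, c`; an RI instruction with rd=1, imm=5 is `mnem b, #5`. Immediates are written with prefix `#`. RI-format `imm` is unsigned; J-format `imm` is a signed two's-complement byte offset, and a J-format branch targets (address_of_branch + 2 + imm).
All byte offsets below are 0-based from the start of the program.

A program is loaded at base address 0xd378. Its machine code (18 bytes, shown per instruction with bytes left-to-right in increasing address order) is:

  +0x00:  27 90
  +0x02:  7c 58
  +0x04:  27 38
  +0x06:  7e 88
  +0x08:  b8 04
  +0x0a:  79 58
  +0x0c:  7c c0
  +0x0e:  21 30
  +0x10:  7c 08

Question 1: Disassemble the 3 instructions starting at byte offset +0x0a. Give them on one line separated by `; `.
+0x0a: 79 58 ⇒ word 0x7958 (big)
  opcode bits[15:11]=0xf: sum/RR
  rd@[10:7]=0x2 ⇒ c
  rs@[6:3]=0xb ⇒ z
+0x0c: 7c c0 ⇒ word 0x7cc0 (big)
  opcode bits[15:11]=0xf: sum/RR
  rd@[10:7]=0x9 ⇒ x
  rs@[6:3]=0x8 ⇒ w
+0x0e: 21 30 ⇒ word 0x2130 (big)
  opcode bits[15:11]=0x4: srl/RR
  rd@[10:7]=0x2 ⇒ c
  rs@[6:3]=0x6 ⇒ l

sum c, z; sum x, w; srl c, l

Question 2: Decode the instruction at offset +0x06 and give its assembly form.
sum t, b

@+06  big-endian(7e 88) = 0x7e88
  top 5b → 0xf → sum [RR]
  rd@[10:7]=0xd ⇒ t
  rs@[6:3]=0x1 ⇒ b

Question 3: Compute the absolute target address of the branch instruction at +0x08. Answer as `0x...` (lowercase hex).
0xd386

off 0x08: read b8 04 as big → 0xb804
  opcode bits[15:11]=0x17: goto/J
  imm@[10:0]=0x4 ⇒ #4
  target = base 0xd378 + off 0x08 + 2 + imm 4 = 0xd386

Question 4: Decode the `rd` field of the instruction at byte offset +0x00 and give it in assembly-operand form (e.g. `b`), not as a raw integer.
+0x00: 27 90 ⇒ word 0x2790 (big)
  op=0x2790>>11=0x4 ⇒ srl (RR)
  rd: (w>>7)&0xf=0xf → v
  rs: (w>>3)&0xf=0x2 → c

v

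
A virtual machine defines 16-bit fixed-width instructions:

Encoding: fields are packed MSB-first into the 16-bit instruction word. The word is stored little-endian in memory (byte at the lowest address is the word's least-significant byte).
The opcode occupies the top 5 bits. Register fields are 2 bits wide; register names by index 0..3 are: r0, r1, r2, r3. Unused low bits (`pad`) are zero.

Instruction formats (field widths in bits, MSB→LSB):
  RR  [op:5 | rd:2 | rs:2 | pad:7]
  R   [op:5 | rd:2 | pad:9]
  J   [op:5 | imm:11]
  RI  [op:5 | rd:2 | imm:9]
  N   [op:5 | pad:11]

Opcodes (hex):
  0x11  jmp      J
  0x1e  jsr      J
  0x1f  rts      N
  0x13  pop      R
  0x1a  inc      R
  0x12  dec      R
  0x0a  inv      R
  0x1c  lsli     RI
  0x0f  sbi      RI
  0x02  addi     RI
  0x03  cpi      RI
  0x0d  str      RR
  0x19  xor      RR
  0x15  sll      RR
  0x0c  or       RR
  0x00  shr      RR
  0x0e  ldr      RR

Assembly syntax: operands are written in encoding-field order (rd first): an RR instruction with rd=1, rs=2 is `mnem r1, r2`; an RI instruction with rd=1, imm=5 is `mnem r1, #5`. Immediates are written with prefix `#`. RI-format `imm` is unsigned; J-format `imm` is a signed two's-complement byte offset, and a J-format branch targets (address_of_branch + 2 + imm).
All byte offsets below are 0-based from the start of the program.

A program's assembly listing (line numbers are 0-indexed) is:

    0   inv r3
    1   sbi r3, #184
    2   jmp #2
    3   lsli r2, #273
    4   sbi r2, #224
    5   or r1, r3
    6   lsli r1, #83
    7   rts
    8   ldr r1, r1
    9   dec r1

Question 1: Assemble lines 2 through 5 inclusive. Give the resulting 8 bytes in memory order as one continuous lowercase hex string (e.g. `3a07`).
L2: jmp op=0x11:5|imm=2:11 ⇒ 0x8802 ⇒ little 02 88
L3: lsli op=0x1c:5|rd=2:2|imm=273:9 ⇒ 0xe511 ⇒ little 11 e5
L4: sbi op=0xf:5|rd=2:2|imm=224:9 ⇒ 0x7ce0 ⇒ little e0 7c
L5: or op=0xc:5|rd=1:2|rs=3:2|pad=0:7 ⇒ 0x6380 ⇒ little 80 63

028811e5e07c8063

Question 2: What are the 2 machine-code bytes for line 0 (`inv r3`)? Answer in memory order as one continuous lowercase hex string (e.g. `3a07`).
0056

line 0 (inv): pack op=0xa:5|rd=3:2|pad=0:9 = 0x5600; little→ 00 56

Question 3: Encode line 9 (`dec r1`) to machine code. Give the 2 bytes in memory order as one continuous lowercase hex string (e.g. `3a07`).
0092

L9: dec op=0x12:5|rd=1:2|pad=0:9 ⇒ 0x9200 ⇒ little 00 92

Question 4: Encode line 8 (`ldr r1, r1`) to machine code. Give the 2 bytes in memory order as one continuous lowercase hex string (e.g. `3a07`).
L8: ldr op=0xe:5|rd=1:2|rs=1:2|pad=0:7 ⇒ 0x7280 ⇒ little 80 72

8072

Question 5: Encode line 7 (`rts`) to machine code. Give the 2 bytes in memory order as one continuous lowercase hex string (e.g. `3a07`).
00f8

L7: rts op=0x1f:5|pad=0:11 ⇒ 0xf800 ⇒ little 00 f8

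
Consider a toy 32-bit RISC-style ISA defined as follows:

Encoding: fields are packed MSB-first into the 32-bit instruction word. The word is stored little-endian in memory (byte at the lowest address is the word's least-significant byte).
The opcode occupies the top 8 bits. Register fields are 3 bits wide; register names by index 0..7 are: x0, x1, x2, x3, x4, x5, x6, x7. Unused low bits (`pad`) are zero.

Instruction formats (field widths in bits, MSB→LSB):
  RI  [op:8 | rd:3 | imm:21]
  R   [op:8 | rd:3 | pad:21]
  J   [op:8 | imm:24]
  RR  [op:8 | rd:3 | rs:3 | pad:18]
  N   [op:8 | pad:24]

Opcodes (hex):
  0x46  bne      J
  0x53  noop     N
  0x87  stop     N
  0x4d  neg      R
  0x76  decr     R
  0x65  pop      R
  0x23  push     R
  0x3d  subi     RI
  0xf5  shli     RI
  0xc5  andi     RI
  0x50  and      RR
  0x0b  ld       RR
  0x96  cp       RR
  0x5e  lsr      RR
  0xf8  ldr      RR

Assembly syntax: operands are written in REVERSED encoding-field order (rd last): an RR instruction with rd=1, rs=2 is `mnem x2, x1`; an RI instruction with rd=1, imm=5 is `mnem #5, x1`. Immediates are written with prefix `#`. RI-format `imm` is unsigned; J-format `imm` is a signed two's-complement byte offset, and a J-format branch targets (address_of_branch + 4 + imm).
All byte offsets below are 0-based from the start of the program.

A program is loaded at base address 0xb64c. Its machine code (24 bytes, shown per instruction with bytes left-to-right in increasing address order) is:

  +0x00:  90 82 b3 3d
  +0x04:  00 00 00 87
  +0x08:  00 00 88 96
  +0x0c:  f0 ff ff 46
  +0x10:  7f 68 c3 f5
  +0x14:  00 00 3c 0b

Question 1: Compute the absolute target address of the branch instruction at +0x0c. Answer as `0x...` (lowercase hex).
0xb64c

off 0x0c: read f0 ff ff 46 as little → 0x46fffff0
  op=0x46fffff0>>24=0x46 ⇒ bne (J)
  imm@[23:0]=0xfffff0 (s24→-16) ⇒ #-16
  target = base 0xb64c + off 0x0c + 4 + imm -16 = 0xb64c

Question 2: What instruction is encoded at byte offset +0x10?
shli #223359, x6

@+10  little-endian(7f 68 c3 f5) = 0xf5c3687f
  op=0xf5c3687f>>24=0xf5 ⇒ shli (RI)
  rd@[23:21]=0x6 ⇒ x6
  imm@[20:0]=0x3687f ⇒ #223359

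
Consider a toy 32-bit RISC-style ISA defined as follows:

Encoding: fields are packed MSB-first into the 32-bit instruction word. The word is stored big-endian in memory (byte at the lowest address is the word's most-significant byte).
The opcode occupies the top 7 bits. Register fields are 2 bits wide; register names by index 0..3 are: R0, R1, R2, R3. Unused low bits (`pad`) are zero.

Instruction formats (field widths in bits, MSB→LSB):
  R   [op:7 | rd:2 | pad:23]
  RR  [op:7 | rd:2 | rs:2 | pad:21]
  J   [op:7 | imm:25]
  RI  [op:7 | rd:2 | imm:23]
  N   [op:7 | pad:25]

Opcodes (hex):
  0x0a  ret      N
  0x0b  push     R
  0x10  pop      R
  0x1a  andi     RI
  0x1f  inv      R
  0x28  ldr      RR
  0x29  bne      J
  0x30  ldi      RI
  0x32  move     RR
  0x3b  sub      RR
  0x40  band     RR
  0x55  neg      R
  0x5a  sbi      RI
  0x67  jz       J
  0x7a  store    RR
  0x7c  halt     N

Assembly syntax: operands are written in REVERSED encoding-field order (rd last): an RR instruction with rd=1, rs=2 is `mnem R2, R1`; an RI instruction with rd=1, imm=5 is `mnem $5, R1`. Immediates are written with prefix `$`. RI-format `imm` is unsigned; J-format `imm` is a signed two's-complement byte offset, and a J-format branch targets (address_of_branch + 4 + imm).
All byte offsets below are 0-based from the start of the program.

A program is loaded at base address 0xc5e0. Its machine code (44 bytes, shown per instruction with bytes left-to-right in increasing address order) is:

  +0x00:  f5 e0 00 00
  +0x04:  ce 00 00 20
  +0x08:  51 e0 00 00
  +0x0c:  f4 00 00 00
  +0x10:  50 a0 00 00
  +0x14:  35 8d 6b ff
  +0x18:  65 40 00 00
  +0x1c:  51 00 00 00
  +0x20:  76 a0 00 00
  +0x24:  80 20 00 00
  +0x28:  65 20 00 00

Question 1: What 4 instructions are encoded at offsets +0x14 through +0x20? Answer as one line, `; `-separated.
[14] 35 8d 6b ff → 0x358d6bff
  opcode bits[31:25]=0x1a: andi/RI
  [24:23] rd=3 = R3
  [22:0] imm=879615 = $879615
[18] 65 40 00 00 → 0x65400000
  opcode bits[31:25]=0x32: move/RR
  [24:23] rd=2 = R2
  [22:21] rs=2 = R2
[1c] 51 00 00 00 → 0x51000000
  opcode bits[31:25]=0x28: ldr/RR
  [24:23] rd=2 = R2
  [22:21] rs=0 = R0
[20] 76 a0 00 00 → 0x76a00000
  opcode bits[31:25]=0x3b: sub/RR
  [24:23] rd=1 = R1
  [22:21] rs=1 = R1

andi $879615, R3; move R2, R2; ldr R0, R2; sub R1, R1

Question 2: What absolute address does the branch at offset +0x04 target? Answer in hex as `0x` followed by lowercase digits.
[04] ce 00 00 20 → 0xce000020
  top 7b → 0x67 → jz [J]
  imm@[24:0]=0x20 ⇒ $32
  target = base 0xc5e0 + off 0x04 + 4 + imm 32 = 0xc608

0xc608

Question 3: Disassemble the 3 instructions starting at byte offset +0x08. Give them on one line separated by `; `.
@+08  big-endian(51 e0 00 00) = 0x51e00000
  op=0x51e00000>>25=0x28 ⇒ ldr (RR)
  rd: (w>>23)&0x3=0x3 → R3
  rs: (w>>21)&0x3=0x3 → R3
@+0c  big-endian(f4 00 00 00) = 0xf4000000
  op=0xf4000000>>25=0x7a ⇒ store (RR)
  rd: (w>>23)&0x3=0x0 → R0
  rs: (w>>21)&0x3=0x0 → R0
@+10  big-endian(50 a0 00 00) = 0x50a00000
  op=0x50a00000>>25=0x28 ⇒ ldr (RR)
  rd: (w>>23)&0x3=0x1 → R1
  rs: (w>>21)&0x3=0x1 → R1

ldr R3, R3; store R0, R0; ldr R1, R1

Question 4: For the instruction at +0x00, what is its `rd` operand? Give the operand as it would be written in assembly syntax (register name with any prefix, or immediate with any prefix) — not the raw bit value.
R3

off 0x00: read f5 e0 00 00 as big → 0xf5e00000
  top 7b → 0x7a → store [RR]
  rd: (w>>23)&0x3=0x3 → R3
  rs: (w>>21)&0x3=0x3 → R3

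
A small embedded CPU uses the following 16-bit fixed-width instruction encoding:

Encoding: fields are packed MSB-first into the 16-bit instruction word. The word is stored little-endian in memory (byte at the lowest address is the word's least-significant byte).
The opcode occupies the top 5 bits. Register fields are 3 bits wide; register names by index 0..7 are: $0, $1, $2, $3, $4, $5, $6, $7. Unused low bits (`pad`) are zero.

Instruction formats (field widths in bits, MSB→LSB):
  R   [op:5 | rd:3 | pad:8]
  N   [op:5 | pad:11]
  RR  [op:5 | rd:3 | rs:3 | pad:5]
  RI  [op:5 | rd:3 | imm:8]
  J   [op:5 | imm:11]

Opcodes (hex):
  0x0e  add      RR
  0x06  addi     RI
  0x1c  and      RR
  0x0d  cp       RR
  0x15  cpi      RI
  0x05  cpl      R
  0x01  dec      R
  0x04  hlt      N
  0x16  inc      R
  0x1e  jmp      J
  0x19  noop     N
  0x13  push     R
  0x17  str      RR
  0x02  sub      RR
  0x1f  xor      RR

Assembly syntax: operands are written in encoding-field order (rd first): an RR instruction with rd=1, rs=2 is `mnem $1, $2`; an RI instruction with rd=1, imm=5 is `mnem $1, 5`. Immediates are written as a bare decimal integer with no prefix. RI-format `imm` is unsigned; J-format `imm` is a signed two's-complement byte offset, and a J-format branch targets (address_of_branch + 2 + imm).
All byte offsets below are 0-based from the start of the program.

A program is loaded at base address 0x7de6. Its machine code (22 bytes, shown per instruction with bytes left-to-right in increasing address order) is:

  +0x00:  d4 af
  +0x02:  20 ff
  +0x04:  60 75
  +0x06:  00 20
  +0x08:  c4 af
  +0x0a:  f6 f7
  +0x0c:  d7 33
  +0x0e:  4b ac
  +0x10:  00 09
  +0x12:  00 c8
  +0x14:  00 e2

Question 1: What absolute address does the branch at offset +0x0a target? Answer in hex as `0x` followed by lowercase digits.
@+0a  little-endian(f6 f7) = 0xf7f6
  op=0xf7f6>>11=0x1e ⇒ jmp (J)
  [10:0] imm=2038 (s11→-10) = -10
  target = base 0x7de6 + off 0x0a + 2 + imm -10 = 0x7de8

0x7de8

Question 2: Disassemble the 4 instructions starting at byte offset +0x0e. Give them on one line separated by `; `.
@+0e  little-endian(4b ac) = 0xac4b
  top 5b → 0x15 → cpi [RI]
  rd: (w>>8)&0x7=0x4 → $4
  imm: (w>>0)&0xff=0x4b → 75
@+10  little-endian(00 09) = 0x0900
  top 5b → 0x1 → dec [R]
  rd: (w>>8)&0x7=0x1 → $1
@+12  little-endian(00 c8) = 0xc800
  top 5b → 0x19 → noop [N]
@+14  little-endian(00 e2) = 0xe200
  top 5b → 0x1c → and [RR]
  rd: (w>>8)&0x7=0x2 → $2
  rs: (w>>5)&0x7=0x0 → $0

cpi $4, 75; dec $1; noop; and $2, $0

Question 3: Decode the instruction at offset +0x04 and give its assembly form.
[04] 60 75 → 0x7560
  opcode bits[15:11]=0xe: add/RR
  rd: (w>>8)&0x7=0x5 → $5
  rs: (w>>5)&0x7=0x3 → $3

add $5, $3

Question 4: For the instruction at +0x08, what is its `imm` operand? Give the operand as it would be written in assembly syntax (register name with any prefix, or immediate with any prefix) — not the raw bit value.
+0x08: c4 af ⇒ word 0xafc4 (little)
  top 5b → 0x15 → cpi [RI]
  [10:8] rd=7 = $7
  [7:0] imm=196 = 196

196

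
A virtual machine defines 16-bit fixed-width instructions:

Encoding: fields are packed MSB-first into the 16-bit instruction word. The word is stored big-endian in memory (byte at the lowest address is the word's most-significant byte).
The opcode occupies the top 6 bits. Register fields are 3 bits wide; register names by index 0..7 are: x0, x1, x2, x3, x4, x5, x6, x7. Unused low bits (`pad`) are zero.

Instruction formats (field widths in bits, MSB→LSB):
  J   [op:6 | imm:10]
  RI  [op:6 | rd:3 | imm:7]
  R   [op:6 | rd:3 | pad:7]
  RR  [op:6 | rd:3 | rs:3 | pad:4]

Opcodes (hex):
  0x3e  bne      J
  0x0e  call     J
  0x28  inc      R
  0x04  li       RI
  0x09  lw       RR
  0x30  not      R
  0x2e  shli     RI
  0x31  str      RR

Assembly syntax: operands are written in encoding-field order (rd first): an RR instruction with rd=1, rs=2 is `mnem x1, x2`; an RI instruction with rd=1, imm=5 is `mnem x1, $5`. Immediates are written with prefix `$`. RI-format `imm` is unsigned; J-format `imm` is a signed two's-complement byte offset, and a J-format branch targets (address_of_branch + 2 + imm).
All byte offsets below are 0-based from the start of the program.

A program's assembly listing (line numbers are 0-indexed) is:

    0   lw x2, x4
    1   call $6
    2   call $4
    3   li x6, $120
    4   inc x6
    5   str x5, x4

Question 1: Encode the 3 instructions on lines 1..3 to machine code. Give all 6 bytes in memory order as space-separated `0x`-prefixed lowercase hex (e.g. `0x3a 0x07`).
1. call fields op=0xe:6|imm=6:10 → word 3806h → 38 06
2. call fields op=0xe:6|imm=4:10 → word 3804h → 38 04
3. li fields op=0x4:6|rd=6:3|imm=120:7 → word 1378h → 13 78

0x38 0x06 0x38 0x04 0x13 0x78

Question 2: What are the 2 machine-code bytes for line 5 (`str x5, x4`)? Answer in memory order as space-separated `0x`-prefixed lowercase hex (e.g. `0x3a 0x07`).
5. str fields op=0x31:6|rd=5:3|rs=4:3|pad=0:4 → word c6c0h → c6 c0

0xc6 0xc0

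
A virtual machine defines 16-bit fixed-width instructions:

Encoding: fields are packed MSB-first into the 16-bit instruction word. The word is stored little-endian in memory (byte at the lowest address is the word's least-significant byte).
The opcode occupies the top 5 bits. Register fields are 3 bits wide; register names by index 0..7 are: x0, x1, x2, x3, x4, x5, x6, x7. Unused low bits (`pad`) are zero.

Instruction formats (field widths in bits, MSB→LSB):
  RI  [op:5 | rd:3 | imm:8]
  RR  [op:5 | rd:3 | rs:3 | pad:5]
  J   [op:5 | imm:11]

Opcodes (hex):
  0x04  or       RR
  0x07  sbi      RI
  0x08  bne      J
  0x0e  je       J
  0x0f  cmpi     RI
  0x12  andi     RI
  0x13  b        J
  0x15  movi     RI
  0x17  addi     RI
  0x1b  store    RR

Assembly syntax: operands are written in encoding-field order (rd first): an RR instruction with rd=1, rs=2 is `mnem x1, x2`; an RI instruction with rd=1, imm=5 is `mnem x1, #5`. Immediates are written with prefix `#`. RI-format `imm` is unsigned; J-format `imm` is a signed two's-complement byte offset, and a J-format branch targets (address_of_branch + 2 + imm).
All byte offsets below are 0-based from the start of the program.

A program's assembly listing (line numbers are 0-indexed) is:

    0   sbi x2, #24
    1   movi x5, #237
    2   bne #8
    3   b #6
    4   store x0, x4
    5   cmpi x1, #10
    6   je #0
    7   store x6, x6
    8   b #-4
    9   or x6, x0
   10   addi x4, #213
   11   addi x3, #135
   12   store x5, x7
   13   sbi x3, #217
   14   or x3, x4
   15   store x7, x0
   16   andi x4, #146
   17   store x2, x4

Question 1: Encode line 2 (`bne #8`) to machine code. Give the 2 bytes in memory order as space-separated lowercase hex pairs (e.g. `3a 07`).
08 40

line 2 (bne): pack op=0x8:5|imm=8:11 = 0x4008; little→ 08 40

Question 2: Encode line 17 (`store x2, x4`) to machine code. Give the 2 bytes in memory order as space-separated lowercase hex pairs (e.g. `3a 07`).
80 da

L17: store op=0x1b:5|rd=2:3|rs=4:3|pad=0:5 ⇒ 0xda80 ⇒ little 80 da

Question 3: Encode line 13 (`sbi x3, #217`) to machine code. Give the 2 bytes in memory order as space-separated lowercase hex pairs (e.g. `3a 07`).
d9 3b

line 13 (sbi): pack op=0x7:5|rd=3:3|imm=217:8 = 0x3bd9; little→ d9 3b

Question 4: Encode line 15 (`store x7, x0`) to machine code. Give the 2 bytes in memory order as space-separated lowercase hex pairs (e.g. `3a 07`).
line 15 (store): pack op=0x1b:5|rd=7:3|rs=0:3|pad=0:5 = 0xdf00; little→ 00 df

00 df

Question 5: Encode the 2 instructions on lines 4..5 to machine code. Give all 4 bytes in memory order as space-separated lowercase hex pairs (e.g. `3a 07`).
L4: store op=0x1b:5|rd=0:3|rs=4:3|pad=0:5 ⇒ 0xd880 ⇒ little 80 d8
L5: cmpi op=0xf:5|rd=1:3|imm=10:8 ⇒ 0x790a ⇒ little 0a 79

80 d8 0a 79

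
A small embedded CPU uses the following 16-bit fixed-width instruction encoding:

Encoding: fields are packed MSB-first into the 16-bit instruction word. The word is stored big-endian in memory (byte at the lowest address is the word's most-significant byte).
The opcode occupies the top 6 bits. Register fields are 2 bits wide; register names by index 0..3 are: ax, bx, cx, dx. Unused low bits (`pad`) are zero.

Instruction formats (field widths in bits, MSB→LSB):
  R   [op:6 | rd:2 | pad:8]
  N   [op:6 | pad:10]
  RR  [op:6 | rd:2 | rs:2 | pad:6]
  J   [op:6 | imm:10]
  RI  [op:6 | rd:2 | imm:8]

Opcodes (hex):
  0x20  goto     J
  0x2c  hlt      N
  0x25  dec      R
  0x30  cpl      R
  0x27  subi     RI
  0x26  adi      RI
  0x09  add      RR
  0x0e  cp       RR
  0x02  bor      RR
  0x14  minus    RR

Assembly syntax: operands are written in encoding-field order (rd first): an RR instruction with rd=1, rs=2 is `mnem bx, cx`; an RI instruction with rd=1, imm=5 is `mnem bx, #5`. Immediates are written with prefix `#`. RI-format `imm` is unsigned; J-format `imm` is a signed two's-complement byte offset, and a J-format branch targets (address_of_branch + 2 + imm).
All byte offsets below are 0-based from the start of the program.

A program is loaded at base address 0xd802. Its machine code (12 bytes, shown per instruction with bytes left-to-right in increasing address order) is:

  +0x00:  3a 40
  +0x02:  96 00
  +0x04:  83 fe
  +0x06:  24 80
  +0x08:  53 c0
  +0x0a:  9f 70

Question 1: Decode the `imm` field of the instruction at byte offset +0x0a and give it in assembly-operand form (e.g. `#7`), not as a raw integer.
@+0a  big-endian(9f 70) = 0x9f70
  opcode bits[15:10]=0x27: subi/RI
  rd@[9:8]=0x3 ⇒ dx
  imm@[7:0]=0x70 ⇒ #112

#112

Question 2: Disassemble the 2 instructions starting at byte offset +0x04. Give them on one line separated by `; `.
goto #-2; add ax, cx

@+04  big-endian(83 fe) = 0x83fe
  top 6b → 0x20 → goto [J]
  imm: (w>>0)&0x3ff=0x3fe (s10→-2) → #-2
@+06  big-endian(24 80) = 0x2480
  top 6b → 0x9 → add [RR]
  rd: (w>>8)&0x3=0x0 → ax
  rs: (w>>6)&0x3=0x2 → cx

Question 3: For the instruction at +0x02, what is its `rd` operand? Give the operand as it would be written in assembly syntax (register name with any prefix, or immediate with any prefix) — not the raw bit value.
cx

+0x02: 96 00 ⇒ word 0x9600 (big)
  op=0x9600>>10=0x25 ⇒ dec (R)
  rd: (w>>8)&0x3=0x2 → cx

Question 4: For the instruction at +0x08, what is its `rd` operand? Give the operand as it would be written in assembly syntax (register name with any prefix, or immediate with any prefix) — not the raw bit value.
dx

off 0x08: read 53 c0 as big → 0x53c0
  top 6b → 0x14 → minus [RR]
  rd: (w>>8)&0x3=0x3 → dx
  rs: (w>>6)&0x3=0x3 → dx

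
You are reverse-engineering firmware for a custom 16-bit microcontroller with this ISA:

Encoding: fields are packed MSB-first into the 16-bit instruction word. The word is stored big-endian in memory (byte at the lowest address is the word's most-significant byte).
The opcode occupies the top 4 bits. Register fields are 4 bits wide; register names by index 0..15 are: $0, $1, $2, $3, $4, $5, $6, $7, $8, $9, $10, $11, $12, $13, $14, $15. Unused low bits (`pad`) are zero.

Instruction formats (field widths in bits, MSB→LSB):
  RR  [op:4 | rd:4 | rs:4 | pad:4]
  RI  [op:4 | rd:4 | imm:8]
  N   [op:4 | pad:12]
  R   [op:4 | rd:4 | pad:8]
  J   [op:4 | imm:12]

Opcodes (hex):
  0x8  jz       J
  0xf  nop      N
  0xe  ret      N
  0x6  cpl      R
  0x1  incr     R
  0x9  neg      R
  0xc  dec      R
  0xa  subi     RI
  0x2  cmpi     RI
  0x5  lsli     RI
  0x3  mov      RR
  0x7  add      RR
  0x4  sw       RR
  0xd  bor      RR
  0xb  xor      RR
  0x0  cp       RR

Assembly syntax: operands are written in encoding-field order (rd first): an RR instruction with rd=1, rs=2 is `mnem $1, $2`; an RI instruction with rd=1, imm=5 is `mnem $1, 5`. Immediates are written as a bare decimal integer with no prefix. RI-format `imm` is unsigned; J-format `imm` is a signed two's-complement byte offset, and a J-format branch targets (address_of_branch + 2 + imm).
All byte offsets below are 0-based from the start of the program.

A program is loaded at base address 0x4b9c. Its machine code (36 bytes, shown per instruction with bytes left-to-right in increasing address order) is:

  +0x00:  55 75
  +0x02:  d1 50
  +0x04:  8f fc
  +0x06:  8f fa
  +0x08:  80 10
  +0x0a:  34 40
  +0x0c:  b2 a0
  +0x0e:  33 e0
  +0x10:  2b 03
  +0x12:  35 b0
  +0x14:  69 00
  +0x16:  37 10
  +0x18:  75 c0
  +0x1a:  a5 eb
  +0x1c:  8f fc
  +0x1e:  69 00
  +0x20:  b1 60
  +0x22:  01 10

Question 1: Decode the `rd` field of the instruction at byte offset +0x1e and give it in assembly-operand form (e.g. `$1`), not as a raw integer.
off 0x1e: read 69 00 as big → 0x6900
  top 4b → 0x6 → cpl [R]
  rd@[11:8]=0x9 ⇒ $9

$9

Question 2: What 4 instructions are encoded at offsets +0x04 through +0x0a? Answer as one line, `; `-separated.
jz -4; jz -6; jz 16; mov $4, $4

@+04  big-endian(8f fc) = 0x8ffc
  op=0x8ffc>>12=0x8 ⇒ jz (J)
  imm: (w>>0)&0xfff=0xffc (s12→-4) → -4
@+06  big-endian(8f fa) = 0x8ffa
  op=0x8ffa>>12=0x8 ⇒ jz (J)
  imm: (w>>0)&0xfff=0xffa (s12→-6) → -6
@+08  big-endian(80 10) = 0x8010
  op=0x8010>>12=0x8 ⇒ jz (J)
  imm: (w>>0)&0xfff=0x10 → 16
@+0a  big-endian(34 40) = 0x3440
  op=0x3440>>12=0x3 ⇒ mov (RR)
  rd: (w>>8)&0xf=0x4 → $4
  rs: (w>>4)&0xf=0x4 → $4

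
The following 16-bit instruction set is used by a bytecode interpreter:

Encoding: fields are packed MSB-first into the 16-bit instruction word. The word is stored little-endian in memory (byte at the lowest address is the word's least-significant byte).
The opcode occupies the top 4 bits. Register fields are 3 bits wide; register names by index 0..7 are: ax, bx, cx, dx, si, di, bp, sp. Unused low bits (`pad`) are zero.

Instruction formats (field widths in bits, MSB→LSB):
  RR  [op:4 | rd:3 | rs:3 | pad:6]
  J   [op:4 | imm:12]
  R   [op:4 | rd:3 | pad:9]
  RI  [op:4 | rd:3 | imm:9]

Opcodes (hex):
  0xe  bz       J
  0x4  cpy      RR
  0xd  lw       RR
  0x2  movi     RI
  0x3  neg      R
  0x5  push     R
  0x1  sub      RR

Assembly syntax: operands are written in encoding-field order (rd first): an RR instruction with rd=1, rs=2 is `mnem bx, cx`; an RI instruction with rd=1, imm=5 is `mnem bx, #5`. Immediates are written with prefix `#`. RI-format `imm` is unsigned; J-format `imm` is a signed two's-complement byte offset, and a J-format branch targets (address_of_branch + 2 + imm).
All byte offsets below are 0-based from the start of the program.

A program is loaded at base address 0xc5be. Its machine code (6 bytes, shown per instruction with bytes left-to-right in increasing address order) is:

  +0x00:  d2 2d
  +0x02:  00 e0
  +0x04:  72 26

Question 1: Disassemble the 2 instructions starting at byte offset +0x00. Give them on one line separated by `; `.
movi bp, #466; bz #0

[00] d2 2d → 0x2dd2
  op=0x2dd2>>12=0x2 ⇒ movi (RI)
  rd@[11:9]=0x6 ⇒ bp
  imm@[8:0]=0x1d2 ⇒ #466
[02] 00 e0 → 0xe000
  op=0xe000>>12=0xe ⇒ bz (J)
  imm@[11:0]=0x0 ⇒ #0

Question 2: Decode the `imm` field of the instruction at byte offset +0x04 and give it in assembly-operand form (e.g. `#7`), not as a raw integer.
#114

@+04  little-endian(72 26) = 0x2672
  top 4b → 0x2 → movi [RI]
  rd@[11:9]=0x3 ⇒ dx
  imm@[8:0]=0x72 ⇒ #114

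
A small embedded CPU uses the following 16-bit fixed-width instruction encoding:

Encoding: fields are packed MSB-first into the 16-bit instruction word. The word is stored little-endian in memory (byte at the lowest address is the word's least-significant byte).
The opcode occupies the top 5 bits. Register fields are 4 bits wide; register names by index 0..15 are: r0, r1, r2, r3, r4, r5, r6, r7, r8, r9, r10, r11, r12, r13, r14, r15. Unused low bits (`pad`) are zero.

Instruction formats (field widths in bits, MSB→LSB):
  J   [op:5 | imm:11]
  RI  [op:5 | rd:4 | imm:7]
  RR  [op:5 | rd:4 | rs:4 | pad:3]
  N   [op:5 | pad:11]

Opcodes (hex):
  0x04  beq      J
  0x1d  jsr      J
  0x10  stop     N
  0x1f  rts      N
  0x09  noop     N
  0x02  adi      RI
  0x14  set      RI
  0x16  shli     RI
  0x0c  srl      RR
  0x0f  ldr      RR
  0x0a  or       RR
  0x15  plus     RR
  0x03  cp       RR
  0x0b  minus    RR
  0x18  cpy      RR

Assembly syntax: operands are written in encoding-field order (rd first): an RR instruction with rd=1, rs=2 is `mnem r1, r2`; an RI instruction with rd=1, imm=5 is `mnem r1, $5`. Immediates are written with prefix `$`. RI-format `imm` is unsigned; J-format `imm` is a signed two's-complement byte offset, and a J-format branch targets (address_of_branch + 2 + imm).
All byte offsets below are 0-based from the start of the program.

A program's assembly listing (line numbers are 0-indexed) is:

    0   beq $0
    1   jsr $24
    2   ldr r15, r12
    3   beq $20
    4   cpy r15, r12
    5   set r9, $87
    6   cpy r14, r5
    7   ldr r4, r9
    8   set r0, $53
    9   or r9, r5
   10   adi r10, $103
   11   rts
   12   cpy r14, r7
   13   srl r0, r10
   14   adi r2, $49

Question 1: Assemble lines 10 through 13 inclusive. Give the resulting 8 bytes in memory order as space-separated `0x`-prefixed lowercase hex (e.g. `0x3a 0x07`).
10. adi fields op=0x2:5|rd=10:4|imm=103:7 → word 1567h → 67 15
11. rts fields op=0x1f:5|pad=0:11 → word f800h → 00 f8
12. cpy fields op=0x18:5|rd=14:4|rs=7:4|pad=0:3 → word c738h → 38 c7
13. srl fields op=0xc:5|rd=0:4|rs=10:4|pad=0:3 → word 6050h → 50 60

0x67 0x15 0x00 0xf8 0x38 0xc7 0x50 0x60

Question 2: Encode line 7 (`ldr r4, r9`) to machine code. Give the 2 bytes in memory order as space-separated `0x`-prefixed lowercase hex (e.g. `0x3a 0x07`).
0x48 0x7a

line 7 (ldr): pack op=0xf:5|rd=4:4|rs=9:4|pad=0:3 = 0x7a48; little→ 48 7a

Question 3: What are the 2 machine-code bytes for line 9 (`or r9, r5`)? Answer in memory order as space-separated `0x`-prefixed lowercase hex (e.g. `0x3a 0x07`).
0xa8 0x54

9. or fields op=0xa:5|rd=9:4|rs=5:4|pad=0:3 → word 54a8h → a8 54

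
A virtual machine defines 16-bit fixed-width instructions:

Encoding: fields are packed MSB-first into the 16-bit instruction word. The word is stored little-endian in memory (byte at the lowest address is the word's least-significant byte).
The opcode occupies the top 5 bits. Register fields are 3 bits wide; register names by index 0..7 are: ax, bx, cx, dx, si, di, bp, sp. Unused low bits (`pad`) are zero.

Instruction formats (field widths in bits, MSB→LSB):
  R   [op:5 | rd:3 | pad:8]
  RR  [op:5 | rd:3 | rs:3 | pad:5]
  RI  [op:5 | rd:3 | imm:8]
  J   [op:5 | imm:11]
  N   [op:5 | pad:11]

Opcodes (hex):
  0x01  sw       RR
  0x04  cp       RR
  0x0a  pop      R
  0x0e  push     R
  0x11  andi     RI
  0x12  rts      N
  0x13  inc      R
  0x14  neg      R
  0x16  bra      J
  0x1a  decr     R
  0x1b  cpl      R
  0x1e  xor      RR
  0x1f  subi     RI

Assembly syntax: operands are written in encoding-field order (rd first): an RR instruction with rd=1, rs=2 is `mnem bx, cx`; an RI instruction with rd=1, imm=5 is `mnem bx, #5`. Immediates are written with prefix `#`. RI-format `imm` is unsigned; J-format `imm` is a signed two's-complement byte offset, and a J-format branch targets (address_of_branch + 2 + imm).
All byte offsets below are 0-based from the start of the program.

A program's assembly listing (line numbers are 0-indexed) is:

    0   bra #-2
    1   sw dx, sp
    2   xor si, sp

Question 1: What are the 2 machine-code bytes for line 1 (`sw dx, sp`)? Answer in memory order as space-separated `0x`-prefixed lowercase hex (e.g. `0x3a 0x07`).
L1: sw op=0x1:5|rd=3:3|rs=7:3|pad=0:5 ⇒ 0x0be0 ⇒ little e0 0b

0xe0 0x0b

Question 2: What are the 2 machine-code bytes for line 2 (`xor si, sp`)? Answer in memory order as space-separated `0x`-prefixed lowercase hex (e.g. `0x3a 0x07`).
line 2 (xor): pack op=0x1e:5|rd=4:3|rs=7:3|pad=0:5 = 0xf4e0; little→ e0 f4

0xe0 0xf4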